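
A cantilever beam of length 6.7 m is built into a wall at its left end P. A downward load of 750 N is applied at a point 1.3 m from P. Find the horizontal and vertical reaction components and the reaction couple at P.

P_x = 0, P_y = 750.0 N, M_P = 975.0 N·m

ΣF_x = 0: P_x = 0.
ΣF_y = 0: P_y − 750 = 0 → P_y = 750.0 N.
ΣM about P: M_P − 750·1.3 = 0 → M_P = 975.0 N·m.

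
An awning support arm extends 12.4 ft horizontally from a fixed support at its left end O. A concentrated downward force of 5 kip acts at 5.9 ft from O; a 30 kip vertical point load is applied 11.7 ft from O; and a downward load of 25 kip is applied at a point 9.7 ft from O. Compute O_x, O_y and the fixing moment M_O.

O_x = 0, O_y = 60.00 kip, M_O = 623.0 kip·ft

ΣF_x = 0: O_x = 0.
ΣF_y = 0: O_y − 5 − 30 − 25 = 0 → O_y = 60.00 kip.
ΣM about O: M_O − 5·5.9 − 30·11.7 − 25·9.7 = 0 → M_O = 623.0 kip·ft.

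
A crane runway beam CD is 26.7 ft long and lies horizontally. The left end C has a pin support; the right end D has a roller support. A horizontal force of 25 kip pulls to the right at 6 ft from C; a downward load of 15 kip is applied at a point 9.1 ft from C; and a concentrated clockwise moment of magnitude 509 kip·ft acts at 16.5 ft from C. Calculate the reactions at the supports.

ΣM about C: D_y·26.7 − 15·9.1 − 509 = 0 → D_y = 645.5/26.7 = 24.176 ≈ 24.18 kip.
ΣF_y = 0: C_y + 24.176 − 15 = 0 → C_y = -9.176 kip.
ΣF_x = 0: C_x + 25 = 0 → C_x = -25.00 kip.

C_x = -25.00 kip, C_y = -9.176 kip, D_y = 24.18 kip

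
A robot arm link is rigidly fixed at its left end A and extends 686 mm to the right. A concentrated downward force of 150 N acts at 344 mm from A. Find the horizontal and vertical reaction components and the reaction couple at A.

ΣF_x = 0: A_x = 0.
ΣF_y = 0: A_y − 150 = 0 → A_y = 150.0 N.
ΣM about A: M_A − 150·344 = 0 → M_A = 51600 N·mm.

A_x = 0, A_y = 150.0 N, M_A = 51600 N·mm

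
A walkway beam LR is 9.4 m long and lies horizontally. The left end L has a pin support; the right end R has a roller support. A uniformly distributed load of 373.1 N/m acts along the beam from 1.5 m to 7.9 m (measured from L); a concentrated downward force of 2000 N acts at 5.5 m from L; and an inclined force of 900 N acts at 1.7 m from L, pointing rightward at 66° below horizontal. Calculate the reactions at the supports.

L_x = -366.1 N, L_y = 2697 N, R_y = 2513 N

Resultant of the distributed load: 373.1 × 6.4 = 2387.84 N at 4.7 m from L.
Taking moments about L: R_y·9.4 − (373.1·6.4)·4.7 − 2000·5.5 − 900·sin66°·1.7 = 0 → R_y = 23620.6/9.4 = 2512.83 ≈ 2513 N.
ΣF_y = 0: L_y + 2512.83 − 373.1·6.4 − 2000 − 900·sin66° = 0 → L_y = 2697 N.
ΣF_x = 0: L_x + 900·cos66° = 0 → L_x = -366.1 N.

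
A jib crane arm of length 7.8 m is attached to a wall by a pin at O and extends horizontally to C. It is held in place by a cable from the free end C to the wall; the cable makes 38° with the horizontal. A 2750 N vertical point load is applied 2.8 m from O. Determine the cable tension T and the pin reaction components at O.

ΣM about O: T·sin38°·7.8 − 2750·2.8 = 0 → T = 7700/(7.8·0.615661) = 1603.45 ≈ 1603 N.
ΣF_x = 0: O_x − T·cos38° = 0 → O_x = 1603.45 × 0.788011 = 1264 N.
ΣF_y = 0: O_y + T·sin38° − 2750 = 0 → O_y = 2750 − 1603.45 × 0.615661 = 1763 N.

T = 1603 N, O_x = 1264 N, O_y = 1763 N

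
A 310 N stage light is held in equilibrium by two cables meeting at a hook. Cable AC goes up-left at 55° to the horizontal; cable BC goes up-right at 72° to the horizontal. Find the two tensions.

ΣF_x = 0: −T_AC·cos55° + T_BC·cos72° = 0 → T_BC = 1.85613·T_AC.
ΣF_y = 0: T_AC·sin55° + T_BC·sin72° = 310.
Substitute: T_AC·(0.819152 + 1.85613·0.951057) = 310 → T_AC = 119.949 ≈ 119.9 N.
Then T_BC = 1.85613 × 119.949 = 222.6 N.

T_AC = 119.9 N, T_BC = 222.6 N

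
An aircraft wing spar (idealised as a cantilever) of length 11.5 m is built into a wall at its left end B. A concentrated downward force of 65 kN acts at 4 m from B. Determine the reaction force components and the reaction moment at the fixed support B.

B_x = 0, B_y = 65.00 kN, M_B = 260.0 kN·m

ΣF_x = 0: B_x = 0.
ΣF_y = 0: B_y − 65 = 0 → B_y = 65.00 kN.
ΣM about B: M_B − 65·4 = 0 → M_B = 260.0 kN·m.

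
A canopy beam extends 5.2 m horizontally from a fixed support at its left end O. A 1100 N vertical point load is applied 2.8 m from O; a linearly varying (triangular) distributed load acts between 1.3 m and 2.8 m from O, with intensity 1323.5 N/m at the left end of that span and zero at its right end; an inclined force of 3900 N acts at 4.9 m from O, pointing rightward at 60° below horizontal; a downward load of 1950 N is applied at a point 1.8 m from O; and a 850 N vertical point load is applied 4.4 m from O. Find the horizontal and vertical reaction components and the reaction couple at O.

Resultant of the triangular load: ½ × 1323.5 × 1.5 = 992.625 N, acting at 1.8 m from O (one-third of the span from the peak).
ΣF_x = 0: O_x + 3900·cos60° = 0 → O_x = -1950 N.
ΣF_y = 0: O_y − 1100 − ½·1323.5·1.5 − 3900·sin60° − 1950 − 850 = 0 → O_y = 8270 N.
ΣM about O: M_O − 1100·2.8 − (½·1323.5·1.5)·1.8 − 3900·sin60°·4.9 − 1950·1.8 − 850·4.4 = 0 → M_O = 28670 N·m.

O_x = -1950 N, O_y = 8270 N, M_O = 28670 N·m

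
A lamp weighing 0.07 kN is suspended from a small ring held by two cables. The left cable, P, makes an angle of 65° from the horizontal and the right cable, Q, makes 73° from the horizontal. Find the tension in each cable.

ΣF_x = 0: −T_P·cos65° + T_Q·cos73° = 0 → T_Q = 1.44548·T_P.
ΣF_y = 0: T_P·sin65° + T_Q·sin73° = 0.07.
Substitute: T_P·(0.906308 + 1.44548·0.956305) = 0.07 → T_P = 0.030586 ≈ 0.03059 kN.
Then T_Q = 1.44548 × 0.030586 = 0.04421 kN.

T_P = 0.03059 kN, T_Q = 0.04421 kN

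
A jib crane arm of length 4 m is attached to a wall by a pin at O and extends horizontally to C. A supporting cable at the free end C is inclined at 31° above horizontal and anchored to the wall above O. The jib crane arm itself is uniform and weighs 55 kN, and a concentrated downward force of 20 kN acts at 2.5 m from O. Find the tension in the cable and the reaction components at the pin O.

ΣM about O: T·sin31°·4 − 55·2 − 20·2.5 = 0 → T = 160/(4·0.515038) = 77.6642 ≈ 77.66 kN.
ΣF_x = 0: O_x − T·cos31° = 0 → O_x = 77.6642 × 0.857167 = 66.57 kN.
ΣF_y = 0: O_y + T·sin31° − 55 − 20 = 0 → O_y = 75 − 77.6642 × 0.515038 = 35.00 kN.

T = 77.66 kN, O_x = 66.57 kN, O_y = 35.00 kN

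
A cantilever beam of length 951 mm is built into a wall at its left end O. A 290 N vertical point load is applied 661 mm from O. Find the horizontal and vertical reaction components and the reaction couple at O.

ΣF_x = 0: O_x = 0.
ΣF_y = 0: O_y − 290 = 0 → O_y = 290.0 N.
ΣM about O: M_O − 290·661 = 0 → M_O = 191700 N·mm.

O_x = 0, O_y = 290.0 N, M_O = 191700 N·mm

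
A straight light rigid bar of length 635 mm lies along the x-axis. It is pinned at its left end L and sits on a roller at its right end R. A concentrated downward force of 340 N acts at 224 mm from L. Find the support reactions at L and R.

L_x = 0, L_y = 220.1 N, R_y = 119.9 N

Moments about L: R_y·635 − 340·224 = 0 → R_y = 76160/635 = 119.937 ≈ 119.9 N.
ΣF_y = 0: L_y + 119.937 − 340 = 0 → L_y = 220.1 N.
ΣF_x = 0: no horizontal applied forces, so L_x = 0.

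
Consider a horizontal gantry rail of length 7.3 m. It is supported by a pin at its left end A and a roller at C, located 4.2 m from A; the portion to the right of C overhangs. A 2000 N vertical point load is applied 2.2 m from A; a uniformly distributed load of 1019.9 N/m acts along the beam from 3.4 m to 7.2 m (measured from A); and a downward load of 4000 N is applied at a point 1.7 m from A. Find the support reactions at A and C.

Resultant of the distributed load: 1019.9 × 3.8 = 3875.62 N at 5.3 m from A.
Moments about A: C_y·4.2 − 2000·2.2 − (1019.9·3.8)·5.3 − 4000·1.7 = 0 → C_y = 31740.786/4.2 = 7557.33 ≈ 7557 N.
ΣF_y = 0: A_y + 7557.33 − 2000 − 1019.9·3.8 − 4000 = 0 → A_y = 2318 N.
ΣF_x = 0: no horizontal applied forces, so A_x = 0.

A_x = 0, A_y = 2318 N, C_y = 7557 N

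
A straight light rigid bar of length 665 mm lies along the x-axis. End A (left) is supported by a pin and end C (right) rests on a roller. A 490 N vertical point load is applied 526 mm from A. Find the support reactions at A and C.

A_x = 0, A_y = 102.4 N, C_y = 387.6 N

Taking moments about A: C_y·665 − 490·526 = 0 → C_y = 257740/665 = 387.579 ≈ 387.6 N.
ΣF_y = 0: A_y + 387.579 − 490 = 0 → A_y = 102.4 N.
ΣF_x = 0: no horizontal applied forces, so A_x = 0.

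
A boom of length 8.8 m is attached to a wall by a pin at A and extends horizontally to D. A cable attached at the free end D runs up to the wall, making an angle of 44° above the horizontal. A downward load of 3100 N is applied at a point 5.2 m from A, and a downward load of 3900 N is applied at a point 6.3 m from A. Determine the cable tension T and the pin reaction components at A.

ΣM about A: T·sin44°·8.8 − 3100·5.2 − 3900·6.3 = 0 → T = 40690/(8.8·0.694658) = 6656.32 ≈ 6656 N.
ΣF_x = 0: A_x − T·cos44° = 0 → A_x = 6656.32 × 0.71934 = 4788 N.
ΣF_y = 0: A_y + T·sin44° − 3100 − 3900 = 0 → A_y = 7000 − 6656.32 × 0.694658 = 2376 N.

T = 6656 N, A_x = 4788 N, A_y = 2376 N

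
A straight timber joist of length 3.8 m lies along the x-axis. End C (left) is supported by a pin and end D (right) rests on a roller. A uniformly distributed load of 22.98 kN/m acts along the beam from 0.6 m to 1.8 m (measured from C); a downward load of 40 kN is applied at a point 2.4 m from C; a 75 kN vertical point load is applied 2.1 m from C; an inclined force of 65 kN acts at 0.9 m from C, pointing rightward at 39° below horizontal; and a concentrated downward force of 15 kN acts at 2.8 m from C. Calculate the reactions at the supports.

C_x = -50.51 kN, C_y = 102.3 kN, D_y = 96.16 kN

Resultant of the distributed load: 22.98 × 1.2 = 27.576 kN at 1.2 m from C.
Moments about C: D_y·3.8 − (22.98·1.2)·1.2 − 40·2.4 − 75·2.1 − 65·sin39°·0.9 − 15·2.8 = 0 → D_y = 365.406/3.8 = 96.1595 ≈ 96.16 kN.
ΣF_y = 0: C_y + 96.1595 − 22.98·1.2 − 40 − 75 − 65·sin39° − 15 = 0 → C_y = 102.3 kN.
ΣF_x = 0: C_x + 65·cos39° = 0 → C_x = -50.51 kN.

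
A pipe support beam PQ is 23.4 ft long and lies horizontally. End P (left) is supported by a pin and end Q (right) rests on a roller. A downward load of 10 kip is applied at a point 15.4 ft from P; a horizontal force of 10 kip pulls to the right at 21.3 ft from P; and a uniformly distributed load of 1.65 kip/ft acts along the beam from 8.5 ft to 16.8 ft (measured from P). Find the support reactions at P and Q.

Resultant of the distributed load: 1.65 × 8.3 = 13.695 kip at 12.65 ft from P.
Moments about P: Q_y·23.4 − 10·15.4 − (1.65·8.3)·12.65 = 0 → Q_y = 327.24175/23.4 = 13.9847 ≈ 13.98 kip.
ΣF_y = 0: P_y + 13.9847 − 10 − 1.65·8.3 = 0 → P_y = 9.710 kip.
ΣF_x = 0: P_x + 10 = 0 → P_x = -10.00 kip.

P_x = -10.00 kip, P_y = 9.710 kip, Q_y = 13.98 kip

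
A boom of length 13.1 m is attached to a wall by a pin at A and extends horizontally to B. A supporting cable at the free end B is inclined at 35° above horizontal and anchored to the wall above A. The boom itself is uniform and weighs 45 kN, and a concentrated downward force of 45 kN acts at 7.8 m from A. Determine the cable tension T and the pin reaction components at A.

T = 85.94 kN, A_x = 70.40 kN, A_y = 40.71 kN

ΣM about A: T·sin35°·13.1 − 45·6.55 − 45·7.8 = 0 → T = 645.75/(13.1·0.573576) = 85.9413 ≈ 85.94 kN.
ΣF_x = 0: A_x − T·cos35° = 0 → A_x = 85.9413 × 0.819152 = 70.40 kN.
ΣF_y = 0: A_y + T·sin35° − 45 − 45 = 0 → A_y = 90 − 85.9413 × 0.573576 = 40.71 kN.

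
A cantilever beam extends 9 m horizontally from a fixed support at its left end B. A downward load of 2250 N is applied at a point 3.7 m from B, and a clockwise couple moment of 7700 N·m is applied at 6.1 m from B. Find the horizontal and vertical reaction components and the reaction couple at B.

ΣF_x = 0: B_x = 0.
ΣF_y = 0: B_y − 2250 = 0 → B_y = 2250 N.
ΣM about B: M_B − 2250·3.7 − 7700 = 0 → M_B = 16020 N·m.

B_x = 0, B_y = 2250 N, M_B = 16020 N·m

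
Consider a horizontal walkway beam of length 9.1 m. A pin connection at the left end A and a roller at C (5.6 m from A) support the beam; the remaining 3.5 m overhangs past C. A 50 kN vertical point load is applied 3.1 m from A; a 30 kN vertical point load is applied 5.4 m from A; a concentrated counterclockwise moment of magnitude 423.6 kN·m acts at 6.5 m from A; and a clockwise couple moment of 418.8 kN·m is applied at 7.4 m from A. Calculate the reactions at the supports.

ΣM about A: C_y·5.6 − 50·3.1 − 30·5.4 + 423.6 − 418.8 = 0 → C_y = 312.2/5.6 = 55.75 kN.
ΣF_y = 0: A_y + 55.75 − 50 − 30 = 0 → A_y = 24.25 kN.
ΣF_x = 0: no horizontal applied forces, so A_x = 0.

A_x = 0, A_y = 24.25 kN, C_y = 55.75 kN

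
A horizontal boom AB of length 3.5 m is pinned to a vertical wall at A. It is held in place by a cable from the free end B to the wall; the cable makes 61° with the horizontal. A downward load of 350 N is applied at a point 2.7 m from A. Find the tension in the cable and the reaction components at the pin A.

T = 308.7 N, A_x = 149.7 N, A_y = 80.00 N

ΣM about A: T·sin61°·3.5 − 350·2.7 = 0 → T = 945/(3.5·0.87462) = 308.705 ≈ 308.7 N.
ΣF_x = 0: A_x − T·cos61° = 0 → A_x = 308.705 × 0.48481 = 149.7 N.
ΣF_y = 0: A_y + T·sin61° − 350 = 0 → A_y = 350 − 308.705 × 0.87462 = 80.00 N.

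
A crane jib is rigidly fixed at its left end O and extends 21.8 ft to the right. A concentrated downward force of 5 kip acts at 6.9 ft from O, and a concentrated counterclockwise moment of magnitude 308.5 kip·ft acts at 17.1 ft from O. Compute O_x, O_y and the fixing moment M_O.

O_x = 0, O_y = 5.000 kip, M_O = -274.0 kip·ft

ΣF_x = 0: O_x = 0.
ΣF_y = 0: O_y − 5 = 0 → O_y = 5.000 kip.
ΣM about O: M_O − 5·6.9 + 308.5 = 0 → M_O = -274.0 kip·ft.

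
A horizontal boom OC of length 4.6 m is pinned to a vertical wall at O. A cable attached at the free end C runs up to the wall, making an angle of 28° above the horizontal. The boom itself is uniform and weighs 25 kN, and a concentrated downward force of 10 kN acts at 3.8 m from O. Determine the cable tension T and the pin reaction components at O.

ΣM about O: T·sin28°·4.6 − 25·2.3 − 10·3.8 = 0 → T = 95.5/(4.6·0.469472) = 44.2217 ≈ 44.22 kN.
ΣF_x = 0: O_x − T·cos28° = 0 → O_x = 44.2217 × 0.882948 = 39.05 kN.
ΣF_y = 0: O_y + T·sin28° − 25 − 10 = 0 → O_y = 35 − 44.2217 × 0.469472 = 14.24 kN.

T = 44.22 kN, O_x = 39.05 kN, O_y = 14.24 kN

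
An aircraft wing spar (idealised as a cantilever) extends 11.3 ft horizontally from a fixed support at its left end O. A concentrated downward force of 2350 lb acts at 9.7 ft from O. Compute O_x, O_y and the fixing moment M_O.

O_x = 0, O_y = 2350 lb, M_O = 22800 lb·ft

ΣF_x = 0: O_x = 0.
ΣF_y = 0: O_y − 2350 = 0 → O_y = 2350 lb.
ΣM about O: M_O − 2350·9.7 = 0 → M_O = 22800 lb·ft.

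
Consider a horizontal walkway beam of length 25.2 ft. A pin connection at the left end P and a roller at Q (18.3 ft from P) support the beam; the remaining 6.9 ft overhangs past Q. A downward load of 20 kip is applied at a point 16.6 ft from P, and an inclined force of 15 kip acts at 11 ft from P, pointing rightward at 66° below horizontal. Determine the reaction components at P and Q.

ΣM about P: Q_y·18.3 − 20·16.6 − 15·sin66°·11 = 0 → Q_y = 482.735/18.3 = 26.379 ≈ 26.38 kip.
ΣF_y = 0: P_y + 26.379 − 20 − 15·sin66° = 0 → P_y = 7.324 kip.
ΣF_x = 0: P_x + 15·cos66° = 0 → P_x = -6.101 kip.

P_x = -6.101 kip, P_y = 7.324 kip, Q_y = 26.38 kip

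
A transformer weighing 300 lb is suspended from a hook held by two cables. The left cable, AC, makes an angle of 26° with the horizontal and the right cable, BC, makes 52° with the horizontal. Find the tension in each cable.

ΣF_x = 0: −T_AC·cos26° + T_BC·cos52° = 0 → T_BC = 1.45988·T_AC.
ΣF_y = 0: T_AC·sin26° + T_BC·sin52° = 300.
Substitute: T_AC·(0.438371 + 1.45988·0.788011) = 300 → T_AC = 188.825 ≈ 188.8 lb.
Then T_BC = 1.45988 × 188.825 = 275.7 lb.

T_AC = 188.8 lb, T_BC = 275.7 lb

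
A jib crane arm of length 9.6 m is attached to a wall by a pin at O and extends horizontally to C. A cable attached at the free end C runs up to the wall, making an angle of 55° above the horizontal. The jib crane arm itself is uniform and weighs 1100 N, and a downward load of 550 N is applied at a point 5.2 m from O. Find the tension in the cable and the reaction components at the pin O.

ΣM about O: T·sin55°·9.6 − 1100·4.8 − 550·5.2 = 0 → T = 8140/(9.6·0.819152) = 1035.12 ≈ 1035 N.
ΣF_x = 0: O_x − T·cos55° = 0 → O_x = 1035.12 × 0.573576 = 593.7 N.
ΣF_y = 0: O_y + T·sin55° − 1100 − 550 = 0 → O_y = 1650 − 1035.12 × 0.819152 = 802.1 N.

T = 1035 N, O_x = 593.7 N, O_y = 802.1 N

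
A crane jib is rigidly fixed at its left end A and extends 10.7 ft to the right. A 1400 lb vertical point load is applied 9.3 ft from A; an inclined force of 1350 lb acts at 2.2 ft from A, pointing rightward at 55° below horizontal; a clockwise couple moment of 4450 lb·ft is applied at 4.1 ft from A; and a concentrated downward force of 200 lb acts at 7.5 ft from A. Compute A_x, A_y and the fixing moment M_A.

ΣF_x = 0: A_x + 1350·cos55° = 0 → A_x = -774.3 lb.
ΣF_y = 0: A_y − 1400 − 1350·sin55° − 200 = 0 → A_y = 2706 lb.
ΣM about A: M_A − 1400·9.3 − 1350·sin55°·2.2 − 4450 − 200·7.5 = 0 → M_A = 21400 lb·ft.

A_x = -774.3 lb, A_y = 2706 lb, M_A = 21400 lb·ft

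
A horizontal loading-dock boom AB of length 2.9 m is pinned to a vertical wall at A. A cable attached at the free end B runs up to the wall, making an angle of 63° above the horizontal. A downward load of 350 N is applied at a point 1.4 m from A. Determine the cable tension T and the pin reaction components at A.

T = 189.6 N, A_x = 86.09 N, A_y = 181.0 N

ΣM about A: T·sin63°·2.9 − 350·1.4 = 0 → T = 490/(2.9·0.891007) = 189.634 ≈ 189.6 N.
ΣF_x = 0: A_x − T·cos63° = 0 → A_x = 189.634 × 0.45399 = 86.09 N.
ΣF_y = 0: A_y + T·sin63° − 350 = 0 → A_y = 350 − 189.634 × 0.891007 = 181.0 N.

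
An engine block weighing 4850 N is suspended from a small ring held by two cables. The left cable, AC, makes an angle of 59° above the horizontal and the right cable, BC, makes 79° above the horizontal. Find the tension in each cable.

T_AC = 1383 N, T_BC = 3733 N

ΣF_x = 0: −T_AC·cos59° + T_BC·cos79° = 0 → T_BC = 2.69923·T_AC.
ΣF_y = 0: T_AC·sin59° + T_BC·sin79° = 4850.
Substitute: T_AC·(0.857167 + 2.69923·0.981627) = 4850 → T_AC = 1383.03 ≈ 1383 N.
Then T_BC = 2.69923 × 1383.03 = 3733 N.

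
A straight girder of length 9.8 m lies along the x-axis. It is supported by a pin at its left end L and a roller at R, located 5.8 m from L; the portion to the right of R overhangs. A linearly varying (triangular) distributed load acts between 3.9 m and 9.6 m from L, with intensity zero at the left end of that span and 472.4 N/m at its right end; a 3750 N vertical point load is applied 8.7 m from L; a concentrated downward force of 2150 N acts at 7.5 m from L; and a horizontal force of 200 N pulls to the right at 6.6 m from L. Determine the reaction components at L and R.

L_x = -200.0 N, L_y = -2946 N, R_y = 10190 N

Resultant of the triangular load: ½ × 472.4 × 5.7 = 1346.34 N, acting at 7.7 m from L (one-third of the span from the peak).
Moments about L: R_y·5.8 − (½·472.4·5.7)·7.7 − 3750·8.7 − 2150·7.5 = 0 → R_y = 59116.818/5.8 = 10192.6 ≈ 10190 N.
ΣF_y = 0: L_y + 10192.6 − ½·472.4·5.7 − 3750 − 2150 = 0 → L_y = -2946 N.
ΣF_x = 0: L_x + 200 = 0 → L_x = -200.0 N.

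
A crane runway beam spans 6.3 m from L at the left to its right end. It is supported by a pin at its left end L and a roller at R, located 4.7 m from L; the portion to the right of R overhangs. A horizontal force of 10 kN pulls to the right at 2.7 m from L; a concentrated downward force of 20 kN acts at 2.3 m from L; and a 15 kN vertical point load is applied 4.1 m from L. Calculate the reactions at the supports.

ΣM about L: R_y·4.7 − 20·2.3 − 15·4.1 = 0 → R_y = 107.5/4.7 = 22.8723 ≈ 22.87 kN.
ΣF_y = 0: L_y + 22.8723 − 20 − 15 = 0 → L_y = 12.13 kN.
ΣF_x = 0: L_x + 10 = 0 → L_x = -10.00 kN.

L_x = -10.00 kN, L_y = 12.13 kN, R_y = 22.87 kN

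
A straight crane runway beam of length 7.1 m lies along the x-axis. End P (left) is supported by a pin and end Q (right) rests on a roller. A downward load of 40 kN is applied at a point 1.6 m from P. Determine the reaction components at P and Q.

P_x = 0, P_y = 30.99 kN, Q_y = 9.014 kN

Taking moments about P: Q_y·7.1 − 40·1.6 = 0 → Q_y = 64/7.1 = 9.01408 ≈ 9.014 kN.
ΣF_y = 0: P_y + 9.01408 − 40 = 0 → P_y = 30.99 kN.
ΣF_x = 0: no horizontal applied forces, so P_x = 0.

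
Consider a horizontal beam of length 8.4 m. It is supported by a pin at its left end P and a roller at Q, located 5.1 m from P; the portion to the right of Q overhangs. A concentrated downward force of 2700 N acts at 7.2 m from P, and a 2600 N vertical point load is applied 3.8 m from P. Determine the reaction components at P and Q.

P_x = 0, P_y = -449.0 N, Q_y = 5749 N

Taking moments about P: Q_y·5.1 − 2700·7.2 − 2600·3.8 = 0 → Q_y = 29320/5.1 = 5749.02 ≈ 5749 N.
ΣF_y = 0: P_y + 5749.02 − 2700 − 2600 = 0 → P_y = -449.0 N.
ΣF_x = 0: no horizontal applied forces, so P_x = 0.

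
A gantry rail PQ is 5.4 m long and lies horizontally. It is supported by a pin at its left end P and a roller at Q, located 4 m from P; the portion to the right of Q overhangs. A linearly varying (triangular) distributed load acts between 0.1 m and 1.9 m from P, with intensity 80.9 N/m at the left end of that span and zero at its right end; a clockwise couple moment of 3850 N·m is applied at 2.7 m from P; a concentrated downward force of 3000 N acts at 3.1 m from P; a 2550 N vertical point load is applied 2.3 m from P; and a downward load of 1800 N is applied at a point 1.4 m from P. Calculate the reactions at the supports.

Resultant of the triangular load: ½ × 80.9 × 1.8 = 72.81 N, acting at 0.7 m from P (one-third of the span from the peak).
Taking moments about P: Q_y·4 − (½·80.9·1.8)·0.7 − 3850 − 3000·3.1 − 2550·2.3 − 1800·1.4 = 0 → Q_y = 21585.967/4 = 5396.49 ≈ 5396 N.
ΣF_y = 0: P_y + 5396.49 − ½·80.9·1.8 − 3000 − 2550 − 1800 = 0 → P_y = 2026 N.
ΣF_x = 0: no horizontal applied forces, so P_x = 0.

P_x = 0, P_y = 2026 N, Q_y = 5396 N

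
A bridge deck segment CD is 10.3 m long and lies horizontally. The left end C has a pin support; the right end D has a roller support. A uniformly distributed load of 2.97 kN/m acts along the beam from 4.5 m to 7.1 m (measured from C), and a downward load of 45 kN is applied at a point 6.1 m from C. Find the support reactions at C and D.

C_x = 0, C_y = 21.72 kN, D_y = 31.00 kN

Resultant of the distributed load: 2.97 × 2.6 = 7.722 kN at 5.8 m from C.
Moments about C: D_y·10.3 − (2.97·2.6)·5.8 − 45·6.1 = 0 → D_y = 319.2876/10.3 = 30.9988 ≈ 31.00 kN.
ΣF_y = 0: C_y + 30.9988 − 2.97·2.6 − 45 = 0 → C_y = 21.72 kN.
ΣF_x = 0: no horizontal applied forces, so C_x = 0.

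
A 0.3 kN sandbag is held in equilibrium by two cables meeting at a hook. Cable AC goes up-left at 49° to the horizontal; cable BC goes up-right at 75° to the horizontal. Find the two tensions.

T_AC = 0.09366 kN, T_BC = 0.2374 kN

ΣF_x = 0: −T_AC·cos49° + T_BC·cos75° = 0 → T_BC = 2.53482·T_AC.
ΣF_y = 0: T_AC·sin49° + T_BC·sin75° = 0.3.
Substitute: T_AC·(0.75471 + 2.53482·0.965926) = 0.3 → T_AC = 0.0936576 ≈ 0.09366 kN.
Then T_BC = 2.53482 × 0.0936576 = 0.2374 kN.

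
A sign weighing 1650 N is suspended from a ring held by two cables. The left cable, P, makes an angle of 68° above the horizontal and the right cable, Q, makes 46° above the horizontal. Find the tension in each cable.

ΣF_x = 0: −T_P·cos68° + T_Q·cos46° = 0 → T_Q = 0.539267·T_P.
ΣF_y = 0: T_P·sin68° + T_Q·sin46° = 1650.
Substitute: T_P·(0.927184 + 0.539267·0.71934) = 1650 → T_P = 1254.66 ≈ 1255 N.
Then T_Q = 0.539267 × 1254.66 = 676.6 N.

T_P = 1255 N, T_Q = 676.6 N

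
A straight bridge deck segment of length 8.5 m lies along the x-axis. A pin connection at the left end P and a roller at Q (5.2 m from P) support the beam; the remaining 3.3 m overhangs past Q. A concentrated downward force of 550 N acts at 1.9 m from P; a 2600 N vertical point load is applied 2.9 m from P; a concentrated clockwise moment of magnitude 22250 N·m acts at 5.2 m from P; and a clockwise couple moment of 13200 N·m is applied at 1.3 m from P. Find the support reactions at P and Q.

Taking moments about P: Q_y·5.2 − 550·1.9 − 2600·2.9 − 22250 − 13200 = 0 → Q_y = 44035/5.2 = 8468.27 ≈ 8468 N.
ΣF_y = 0: P_y + 8468.27 − 550 − 2600 = 0 → P_y = -5318 N.
ΣF_x = 0: no horizontal applied forces, so P_x = 0.

P_x = 0, P_y = -5318 N, Q_y = 8468 N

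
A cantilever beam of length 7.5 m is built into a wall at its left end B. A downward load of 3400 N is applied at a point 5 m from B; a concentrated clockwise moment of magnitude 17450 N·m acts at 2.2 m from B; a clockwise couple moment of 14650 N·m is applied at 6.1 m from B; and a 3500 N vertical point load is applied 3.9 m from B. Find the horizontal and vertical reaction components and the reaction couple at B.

ΣF_x = 0: B_x = 0.
ΣF_y = 0: B_y − 3400 − 3500 = 0 → B_y = 6900 N.
ΣM about B: M_B − 3400·5 − 17450 − 14650 − 3500·3.9 = 0 → M_B = 62750 N·m.

B_x = 0, B_y = 6900 N, M_B = 62750 N·m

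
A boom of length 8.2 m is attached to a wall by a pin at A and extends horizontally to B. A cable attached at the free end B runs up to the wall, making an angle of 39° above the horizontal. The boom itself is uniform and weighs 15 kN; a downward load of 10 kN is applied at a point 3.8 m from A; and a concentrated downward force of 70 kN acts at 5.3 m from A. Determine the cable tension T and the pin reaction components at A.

ΣM about A: T·sin39°·8.2 − 15·4.1 − 10·3.8 − 70·5.3 = 0 → T = 470.5/(8.2·0.62932) = 91.1747 ≈ 91.17 kN.
ΣF_x = 0: A_x − T·cos39° = 0 → A_x = 91.1747 × 0.777146 = 70.86 kN.
ΣF_y = 0: A_y + T·sin39° − 15 − 10 − 70 = 0 → A_y = 95 − 91.1747 × 0.62932 = 37.62 kN.

T = 91.17 kN, A_x = 70.86 kN, A_y = 37.62 kN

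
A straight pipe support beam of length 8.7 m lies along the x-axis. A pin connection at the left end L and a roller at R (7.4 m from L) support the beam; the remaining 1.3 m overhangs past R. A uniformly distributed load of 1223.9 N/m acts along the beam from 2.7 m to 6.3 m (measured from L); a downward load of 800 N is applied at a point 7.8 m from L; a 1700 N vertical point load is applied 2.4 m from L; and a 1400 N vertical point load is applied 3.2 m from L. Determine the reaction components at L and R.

Resultant of the distributed load: 1223.9 × 3.6 = 4406.04 N at 4.5 m from L.
Taking moments about L: R_y·7.4 − (1223.9·3.6)·4.5 − 800·7.8 − 1700·2.4 − 1400·3.2 = 0 → R_y = 34627.18/7.4 = 4679.35 ≈ 4679 N.
ΣF_y = 0: L_y + 4679.35 − 1223.9·3.6 − 800 − 1700 − 1400 = 0 → L_y = 3627 N.
ΣF_x = 0: no horizontal applied forces, so L_x = 0.

L_x = 0, L_y = 3627 N, R_y = 4679 N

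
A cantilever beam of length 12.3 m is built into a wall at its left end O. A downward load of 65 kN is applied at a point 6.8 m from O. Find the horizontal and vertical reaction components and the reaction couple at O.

ΣF_x = 0: O_x = 0.
ΣF_y = 0: O_y − 65 = 0 → O_y = 65.00 kN.
ΣM about O: M_O − 65·6.8 = 0 → M_O = 442.0 kN·m.

O_x = 0, O_y = 65.00 kN, M_O = 442.0 kN·m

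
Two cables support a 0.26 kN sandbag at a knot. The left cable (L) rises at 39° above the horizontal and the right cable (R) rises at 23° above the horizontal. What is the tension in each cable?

T_L = 0.2711 kN, T_R = 0.2288 kN

ΣF_x = 0: −T_L·cos39° + T_R·cos23° = 0 → T_R = 0.844261·T_L.
ΣF_y = 0: T_L·sin39° + T_R·sin23° = 0.26.
Substitute: T_L·(0.62932 + 0.844261·0.390731) = 0.26 → T_L = 0.27106 ≈ 0.2711 kN.
Then T_R = 0.844261 × 0.27106 = 0.2288 kN.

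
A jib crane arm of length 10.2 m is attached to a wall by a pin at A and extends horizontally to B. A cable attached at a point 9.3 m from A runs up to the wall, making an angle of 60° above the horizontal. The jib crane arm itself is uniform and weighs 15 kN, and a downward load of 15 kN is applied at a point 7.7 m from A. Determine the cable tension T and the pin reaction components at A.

ΣM about A: T·sin60°·9.3 − 15·5.1 − 15·7.7 = 0 → T = 192/(9.3·0.866025) = 23.839 ≈ 23.84 kN.
ΣF_x = 0: A_x − T·cos60° = 0 → A_x = 23.839 × 0.5 = 11.92 kN.
ΣF_y = 0: A_y + T·sin60° − 15 − 15 = 0 → A_y = 30 − 23.839 × 0.866025 = 9.355 kN.

T = 23.84 kN, A_x = 11.92 kN, A_y = 9.355 kN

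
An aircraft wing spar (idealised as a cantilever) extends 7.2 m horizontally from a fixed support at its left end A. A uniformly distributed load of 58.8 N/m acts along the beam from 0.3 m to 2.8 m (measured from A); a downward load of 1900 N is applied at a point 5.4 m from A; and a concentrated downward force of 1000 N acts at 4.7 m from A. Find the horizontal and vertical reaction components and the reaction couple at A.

Resultant of the distributed load: 58.8 × 2.5 = 147 N at 1.55 m from A.
ΣF_x = 0: A_x = 0.
ΣF_y = 0: A_y − 58.8·2.5 − 1900 − 1000 = 0 → A_y = 3047 N.
ΣM about A: M_A − (58.8·2.5)·1.55 − 1900·5.4 − 1000·4.7 = 0 → M_A = 15190 N·m.

A_x = 0, A_y = 3047 N, M_A = 15190 N·m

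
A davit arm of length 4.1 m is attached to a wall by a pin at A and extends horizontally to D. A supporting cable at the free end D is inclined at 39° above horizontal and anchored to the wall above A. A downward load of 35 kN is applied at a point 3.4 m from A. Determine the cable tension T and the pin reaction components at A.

ΣM about A: T·sin39°·4.1 − 35·3.4 = 0 → T = 119/(4.1·0.62932) = 46.1202 ≈ 46.12 kN.
ΣF_x = 0: A_x − T·cos39° = 0 → A_x = 46.1202 × 0.777146 = 35.84 kN.
ΣF_y = 0: A_y + T·sin39° − 35 = 0 → A_y = 35 − 46.1202 × 0.62932 = 5.976 kN.

T = 46.12 kN, A_x = 35.84 kN, A_y = 5.976 kN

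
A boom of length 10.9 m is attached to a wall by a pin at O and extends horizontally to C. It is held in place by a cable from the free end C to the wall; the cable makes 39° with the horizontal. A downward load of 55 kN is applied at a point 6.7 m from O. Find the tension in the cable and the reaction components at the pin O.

T = 53.72 kN, O_x = 41.75 kN, O_y = 21.19 kN

ΣM about O: T·sin39°·10.9 − 55·6.7 = 0 → T = 368.5/(10.9·0.62932) = 53.7204 ≈ 53.72 kN.
ΣF_x = 0: O_x − T·cos39° = 0 → O_x = 53.7204 × 0.777146 = 41.75 kN.
ΣF_y = 0: O_y + T·sin39° − 55 = 0 → O_y = 55 − 53.7204 × 0.62932 = 21.19 kN.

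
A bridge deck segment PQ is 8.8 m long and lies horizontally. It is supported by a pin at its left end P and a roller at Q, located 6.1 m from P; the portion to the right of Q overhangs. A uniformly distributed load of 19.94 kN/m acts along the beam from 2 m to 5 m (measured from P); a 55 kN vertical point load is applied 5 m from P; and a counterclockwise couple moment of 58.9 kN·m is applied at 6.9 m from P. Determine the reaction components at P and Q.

P_x = 0, P_y = 45.07 kN, Q_y = 69.75 kN

Resultant of the distributed load: 19.94 × 3 = 59.82 kN at 3.5 m from P.
Moments about P: Q_y·6.1 − (19.94·3)·3.5 − 55·5 + 58.9 = 0 → Q_y = 425.47/6.1 = 69.7492 ≈ 69.75 kN.
ΣF_y = 0: P_y + 69.7492 − 19.94·3 − 55 = 0 → P_y = 45.07 kN.
ΣF_x = 0: no horizontal applied forces, so P_x = 0.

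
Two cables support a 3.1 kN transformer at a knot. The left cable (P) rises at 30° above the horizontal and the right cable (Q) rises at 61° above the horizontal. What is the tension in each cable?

T_P = 1.503 kN, T_Q = 2.685 kN

ΣF_x = 0: −T_P·cos30° + T_Q·cos61° = 0 → T_Q = 1.78632·T_P.
ΣF_y = 0: T_P·sin30° + T_Q·sin61° = 3.1.
Substitute: T_P·(0.5 + 1.78632·0.87462) = 3.1 → T_P = 1.50314 ≈ 1.503 kN.
Then T_Q = 1.78632 × 1.50314 = 2.685 kN.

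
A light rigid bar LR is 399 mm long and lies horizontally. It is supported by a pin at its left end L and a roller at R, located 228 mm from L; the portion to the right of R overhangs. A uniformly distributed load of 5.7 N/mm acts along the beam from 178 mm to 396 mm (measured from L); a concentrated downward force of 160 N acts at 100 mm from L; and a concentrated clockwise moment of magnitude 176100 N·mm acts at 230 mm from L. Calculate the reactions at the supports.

L_x = 0, L_y = -1004 N, R_y = 2407 N

Resultant of the distributed load: 5.7 × 218 = 1242.6 N at 287 mm from L.
Moments about L: R_y·228 − (5.7·218)·287 − 160·100 − 176100 = 0 → R_y = 548726.2/228 = 2406.69 ≈ 2407 N.
ΣF_y = 0: L_y + 2406.69 − 5.7·218 − 160 = 0 → L_y = -1004 N.
ΣF_x = 0: no horizontal applied forces, so L_x = 0.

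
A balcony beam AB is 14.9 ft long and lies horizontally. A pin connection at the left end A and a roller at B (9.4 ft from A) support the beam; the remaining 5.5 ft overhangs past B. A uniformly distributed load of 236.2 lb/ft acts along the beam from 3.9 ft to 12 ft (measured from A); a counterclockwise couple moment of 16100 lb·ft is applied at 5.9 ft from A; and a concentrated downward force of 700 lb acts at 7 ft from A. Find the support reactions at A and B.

A_x = 0, A_y = 2187 lb, B_y = 426.6 lb

Resultant of the distributed load: 236.2 × 8.1 = 1913.22 lb at 7.95 ft from A.
ΣM about A: B_y·9.4 − (236.2·8.1)·7.95 + 16100 − 700·7 = 0 → B_y = 4010.099/9.4 = 426.606 ≈ 426.6 lb.
ΣF_y = 0: A_y + 426.606 − 236.2·8.1 − 700 = 0 → A_y = 2187 lb.
ΣF_x = 0: no horizontal applied forces, so A_x = 0.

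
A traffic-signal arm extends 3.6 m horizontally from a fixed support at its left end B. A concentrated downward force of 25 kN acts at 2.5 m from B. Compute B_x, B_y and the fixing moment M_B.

B_x = 0, B_y = 25.00 kN, M_B = 62.50 kN·m

ΣF_x = 0: B_x = 0.
ΣF_y = 0: B_y − 25 = 0 → B_y = 25.00 kN.
ΣM about B: M_B − 25·2.5 = 0 → M_B = 62.50 kN·m.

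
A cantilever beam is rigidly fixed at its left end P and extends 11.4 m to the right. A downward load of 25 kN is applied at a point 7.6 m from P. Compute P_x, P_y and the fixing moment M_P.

ΣF_x = 0: P_x = 0.
ΣF_y = 0: P_y − 25 = 0 → P_y = 25.00 kN.
ΣM about P: M_P − 25·7.6 = 0 → M_P = 190.0 kN·m.

P_x = 0, P_y = 25.00 kN, M_P = 190.0 kN·m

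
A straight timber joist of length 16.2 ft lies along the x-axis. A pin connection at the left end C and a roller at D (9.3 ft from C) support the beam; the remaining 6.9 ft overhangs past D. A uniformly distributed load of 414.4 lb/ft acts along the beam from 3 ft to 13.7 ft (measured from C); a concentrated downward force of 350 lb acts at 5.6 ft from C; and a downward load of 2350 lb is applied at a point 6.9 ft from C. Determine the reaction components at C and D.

Resultant of the distributed load: 414.4 × 10.7 = 4434.08 lb at 8.35 ft from C.
Taking moments about C: D_y·9.3 − (414.4·10.7)·8.35 − 350·5.6 − 2350·6.9 = 0 → D_y = 55199.568/9.3 = 5935.44 ≈ 5935 lb.
ΣF_y = 0: C_y + 5935.44 − 414.4·10.7 − 350 − 2350 = 0 → C_y = 1199 lb.
ΣF_x = 0: no horizontal applied forces, so C_x = 0.

C_x = 0, C_y = 1199 lb, D_y = 5935 lb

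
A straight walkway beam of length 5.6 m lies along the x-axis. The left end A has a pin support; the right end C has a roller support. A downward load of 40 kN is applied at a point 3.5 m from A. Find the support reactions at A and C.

Moments about A: C_y·5.6 − 40·3.5 = 0 → C_y = 140/5.6 = 25.00 kN.
ΣF_y = 0: A_y + 25 − 40 = 0 → A_y = 15.00 kN.
ΣF_x = 0: no horizontal applied forces, so A_x = 0.

A_x = 0, A_y = 15.00 kN, C_y = 25.00 kN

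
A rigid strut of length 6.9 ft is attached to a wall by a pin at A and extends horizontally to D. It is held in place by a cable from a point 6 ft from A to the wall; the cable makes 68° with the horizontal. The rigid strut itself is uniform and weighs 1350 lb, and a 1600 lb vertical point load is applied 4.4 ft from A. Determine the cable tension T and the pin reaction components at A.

T = 2103 lb, A_x = 787.7 lb, A_y = 1000 lb

ΣM about A: T·sin68°·6 − 1350·3.45 − 1600·4.4 = 0 → T = 11697.5/(6·0.927184) = 2102.69 ≈ 2103 lb.
ΣF_x = 0: A_x − T·cos68° = 0 → A_x = 2102.69 × 0.374607 = 787.7 lb.
ΣF_y = 0: A_y + T·sin68° − 1350 − 1600 = 0 → A_y = 2950 − 2102.69 × 0.927184 = 1000 lb.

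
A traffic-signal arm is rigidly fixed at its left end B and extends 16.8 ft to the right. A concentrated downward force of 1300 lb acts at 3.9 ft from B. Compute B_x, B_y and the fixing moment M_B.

B_x = 0, B_y = 1300 lb, M_B = 5070 lb·ft

ΣF_x = 0: B_x = 0.
ΣF_y = 0: B_y − 1300 = 0 → B_y = 1300 lb.
ΣM about B: M_B − 1300·3.9 = 0 → M_B = 5070 lb·ft.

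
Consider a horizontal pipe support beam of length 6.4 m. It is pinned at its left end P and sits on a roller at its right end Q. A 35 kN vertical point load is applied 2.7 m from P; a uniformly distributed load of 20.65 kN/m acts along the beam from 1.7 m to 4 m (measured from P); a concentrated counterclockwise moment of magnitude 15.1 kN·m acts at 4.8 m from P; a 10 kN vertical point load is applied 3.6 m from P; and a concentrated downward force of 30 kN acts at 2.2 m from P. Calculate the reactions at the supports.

P_x = 0, P_y = 73.00 kN, Q_y = 49.49 kN

Resultant of the distributed load: 20.65 × 2.3 = 47.495 kN at 2.85 m from P.
Taking moments about P: Q_y·6.4 − 35·2.7 − (20.65·2.3)·2.85 + 15.1 − 10·3.6 − 30·2.2 = 0 → Q_y = 316.76075/6.4 = 49.4939 ≈ 49.49 kN.
ΣF_y = 0: P_y + 49.4939 − 35 − 20.65·2.3 − 10 − 30 = 0 → P_y = 73.00 kN.
ΣF_x = 0: no horizontal applied forces, so P_x = 0.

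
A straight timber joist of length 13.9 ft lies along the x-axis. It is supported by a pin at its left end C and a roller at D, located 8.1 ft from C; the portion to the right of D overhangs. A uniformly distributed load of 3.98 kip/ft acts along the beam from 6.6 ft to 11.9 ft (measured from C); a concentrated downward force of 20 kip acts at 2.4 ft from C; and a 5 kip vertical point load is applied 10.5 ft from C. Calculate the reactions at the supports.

C_x = 0, C_y = 9.598 kip, D_y = 36.50 kip

Resultant of the distributed load: 3.98 × 5.3 = 21.094 kip at 9.25 ft from C.
Moments about C: D_y·8.1 − (3.98·5.3)·9.25 − 20·2.4 − 5·10.5 = 0 → D_y = 295.6195/8.1 = 36.4962 ≈ 36.50 kip.
ΣF_y = 0: C_y + 36.4962 − 3.98·5.3 − 20 − 5 = 0 → C_y = 9.598 kip.
ΣF_x = 0: no horizontal applied forces, so C_x = 0.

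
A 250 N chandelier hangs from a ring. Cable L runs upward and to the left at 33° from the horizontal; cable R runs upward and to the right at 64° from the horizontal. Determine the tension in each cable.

ΣF_x = 0: −T_L·cos33° + T_R·cos64° = 0 → T_R = 1.91315·T_L.
ΣF_y = 0: T_L·sin33° + T_R·sin64° = 250.
Substitute: T_L·(0.544639 + 1.91315·0.898794) = 250 → T_L = 110.416 ≈ 110.4 N.
Then T_R = 1.91315 × 110.416 = 211.2 N.

T_L = 110.4 N, T_R = 211.2 N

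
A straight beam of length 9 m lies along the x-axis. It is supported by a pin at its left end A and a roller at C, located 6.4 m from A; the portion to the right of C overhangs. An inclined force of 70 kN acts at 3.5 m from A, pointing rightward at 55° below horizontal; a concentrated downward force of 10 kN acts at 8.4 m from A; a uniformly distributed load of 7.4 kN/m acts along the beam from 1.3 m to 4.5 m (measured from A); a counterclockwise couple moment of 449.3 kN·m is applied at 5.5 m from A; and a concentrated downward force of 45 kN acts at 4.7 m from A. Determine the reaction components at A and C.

A_x = -40.15 kN, A_y = 118.0 kN, C_y = 18.06 kN

Resultant of the distributed load: 7.4 × 3.2 = 23.68 kN at 2.9 m from A.
Taking moments about A: C_y·6.4 − 70·sin55°·3.5 − 10·8.4 − (7.4·3.2)·2.9 + 449.3 − 45·4.7 = 0 → C_y = 115.564/6.4 = 18.0569 ≈ 18.06 kN.
ΣF_y = 0: A_y + 18.0569 − 70·sin55° − 10 − 7.4·3.2 − 45 = 0 → A_y = 118.0 kN.
ΣF_x = 0: A_x + 70·cos55° = 0 → A_x = -40.15 kN.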